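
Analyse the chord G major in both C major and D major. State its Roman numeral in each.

V in C major; IV in D major

The scale of C major is C D E F G A B; G is degree 5, and the triad built there (G-B-D) is major, so it is V.
The scale of D major is D E F# G A B C#; G is degree 4, and the triad built there (G-B-D) is major, so it is IV.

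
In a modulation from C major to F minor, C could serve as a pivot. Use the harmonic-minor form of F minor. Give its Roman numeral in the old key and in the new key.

The scale of C major is C D E F G A B; C is degree 1, and the triad built there (C-E-G) is major, so it is I.
The scale of F minor (harmonic minor) is F G A♭ B♭ C D♭ E; C is degree 5, and the triad built there (C-E-G) is major, so it is V.

I in C major; V in F minor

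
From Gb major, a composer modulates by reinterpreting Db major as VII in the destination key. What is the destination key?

The numeral VII denotes a major triad on scale degree 7. With Db on degree 7, the tonic of the new key is Eb.
Degree 7 carries a major triad in natural-minor keys, so the destination is Eb minor.
Check: the diatonic triads of Eb minor (natural minor) are Ebm (i), Fdim (ii°), Gb (III), Abm (iv), Bbm (v), Cb (VI), Db (VII) — Db major is indeed VII.

Eb minor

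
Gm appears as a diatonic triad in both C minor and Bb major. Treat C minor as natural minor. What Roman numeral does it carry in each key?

The scale of C minor (natural minor) is C D Eb F G Ab Bb; G is degree 5, and the triad built there (G-Bb-D) is minor, so it is v.
The scale of Bb major is Bb C D Eb F G A; G is degree 6, and the triad built there (G-Bb-D) is minor, so it is vi.

v in C minor; vi in Bb major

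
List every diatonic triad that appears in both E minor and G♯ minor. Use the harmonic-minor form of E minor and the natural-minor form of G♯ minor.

B

Triads in E minor (harmonic minor): E minor (i), F♯ diminished (ii°), G augmented (III+), A minor (iv), B major (V), C major (VI), D♯ diminished (vii°).
Triads in G♯ minor (natural minor): G♯ minor (i), A♯ diminished (ii°), B major (III), C♯ minor (iv), D♯ minor (v), E major (VI), F♯ major (VII).
Shared triads with their functions: B major (V in E minor, III in G♯ minor).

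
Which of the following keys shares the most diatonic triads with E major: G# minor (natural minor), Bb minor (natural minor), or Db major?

Triads of E major: E (I), F#m (ii), G#m (iii), A (IV), B (V), C#m (vi), D#dim (vii°).
G# minor (natural minor) shares 4: E, G#m, B, C#m.
Bb minor (natural minor) shares 0: none.
Db major shares 0: none.
The most common triads (4) are shared with G# minor.

G# minor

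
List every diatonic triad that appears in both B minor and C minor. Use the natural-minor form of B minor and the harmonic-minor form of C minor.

G

Triads in B minor (natural minor): B minor (i), C# diminished (ii°), D major (III), E minor (iv), F# minor (v), G major (VI), A major (VII).
Triads in C minor (harmonic minor): C minor (i), D diminished (ii°), Eb augmented (III+), F minor (iv), G major (V), Ab major (VI), B diminished (vii°).
Shared triads with their functions: G major (VI in B minor, V in C minor).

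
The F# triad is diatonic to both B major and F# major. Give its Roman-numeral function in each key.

V in B major; I in F# major

The scale of B major is B C# D# E F# G# A#; F# is degree 5, and the triad built there (F#-A#-C#) is major, so it is V.
The scale of F# major is F# G# A# B C# D# E#; F# is degree 1, and the triad built there (F#-A#-C#) is major, so it is I.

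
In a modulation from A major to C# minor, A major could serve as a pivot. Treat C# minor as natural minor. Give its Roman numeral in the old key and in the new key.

I in A major; VI in C# minor

The scale of A major is A B C# D E F# G#; A is degree 1, and the triad built there (A-C#-E) is major, so it is I.
The scale of C# minor (natural minor) is C# D# E F# G# A B; A is degree 6, and the triad built there (A-C#-E) is major, so it is VI.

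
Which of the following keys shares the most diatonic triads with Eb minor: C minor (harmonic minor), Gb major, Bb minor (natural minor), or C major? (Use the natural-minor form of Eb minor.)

Triads of Eb minor (natural minor): Eb minor (i), F diminished (ii°), Gb major (III), Ab minor (iv), Bb minor (v), Cb major (VI), Db major (VII).
C minor (harmonic minor) shares 0: none.
Gb major shares 7: Ebm, Fdim, Gb, Abm, Bbm, Cb, Db.
Bb minor (natural minor) shares 4: Ebm, Gb, Bbm, Db.
C major shares 0: none.
The most common triads (7) are shared with Gb major.

Gb major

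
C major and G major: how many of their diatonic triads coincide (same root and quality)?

4

Diatonic triads of C major: C major (I), D minor (ii), E minor (iii), F major (IV), G major (V), A minor (vi), B diminished (vii°).
Diatonic triads of G major: G major (I), A minor (ii), B minor (iii), C major (IV), D major (V), E minor (vi), F# diminished (vii°).
Matching root and quality in both lists: C major, E minor, G major, A minor.
That gives 4 common triads.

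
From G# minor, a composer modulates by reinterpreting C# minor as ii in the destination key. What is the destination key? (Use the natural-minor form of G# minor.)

B major

The numeral ii denotes a minor triad on scale degree 2. With C# on degree 2, the tonic of the new key is B.
Degree 2 carries a minor triad in major keys, so the destination is B major.
Check: the diatonic triads of B major are B (I), C#m (ii), D#m (iii), E (IV), F# (V), G#m (vi), A#dim (vii°) — C# minor is indeed ii.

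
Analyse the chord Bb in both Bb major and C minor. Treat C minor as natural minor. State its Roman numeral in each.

I in Bb major; VII in C minor

The scale of Bb major is Bb C D Eb F G A; Bb is degree 1, and the triad built there (Bb-D-F) is major, so it is I.
The scale of C minor (natural minor) is C D Eb F G Ab Bb; Bb is degree 7, and the triad built there (Bb-D-F) is major, so it is VII.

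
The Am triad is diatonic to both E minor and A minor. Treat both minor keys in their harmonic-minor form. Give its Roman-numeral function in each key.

The scale of E minor (harmonic minor) is E F# G A B C D#; A is degree 4, and the triad built there (A-C-E) is minor, so it is iv.
The scale of A minor (harmonic minor) is A B C D E F G#; A is degree 1, and the triad built there (A-C-E) is minor, so it is i.

iv in E minor; i in A minor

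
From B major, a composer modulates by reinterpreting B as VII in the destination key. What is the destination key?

The numeral VII denotes a major triad on scale degree 7. With B on degree 7, the tonic of the new key is C#.
Degree 7 carries a major triad in natural-minor keys, so the destination is C# minor.
Check: the diatonic triads of C# minor (natural minor) are C#m (i), D#dim (ii°), E (III), F#m (iv), G#m (v), A (VI), B (VII) — B is indeed VII.

C# minor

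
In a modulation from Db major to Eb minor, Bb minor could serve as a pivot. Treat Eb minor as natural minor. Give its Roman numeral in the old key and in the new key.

The scale of Db major is Db Eb F Gb Ab Bb C; Bb is degree 6, and the triad built there (Bb-Db-F) is minor, so it is vi.
The scale of Eb minor (natural minor) is Eb F Gb Ab Bb Cb Db; Bb is degree 5, and the triad built there (Bb-Db-F) is minor, so it is v.

vi in Db major; v in Eb minor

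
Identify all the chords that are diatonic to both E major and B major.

Triads in E major: E major (I), F# minor (ii), G# minor (iii), A major (IV), B major (V), C# minor (vi), D# diminished (vii°).
Triads in B major: B major (I), C# minor (ii), D# minor (iii), E major (IV), F# major (V), G# minor (vi), A# diminished (vii°).
Shared triads with their functions: E major (I in E major, IV in B major); G# minor (iii in E major, vi in B major); B major (V in E major, I in B major); C# minor (vi in E major, ii in B major).

E, G#m, B, C#m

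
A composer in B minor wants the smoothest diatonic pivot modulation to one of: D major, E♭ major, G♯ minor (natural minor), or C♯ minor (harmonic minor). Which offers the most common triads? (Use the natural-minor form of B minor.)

Triads of B minor (natural minor): Bm (i), C♯dim (ii°), D (III), Em (iv), F♯m (v), G (VI), A (VII).
D major shares 7: Bm, C♯dim, D, Em, F♯m, G, A.
E♭ major shares 0: none.
G♯ minor (natural minor) shares 0: none.
C♯ minor (harmonic minor) shares 2: F♯m, A.
The most common triads (7) are shared with D major.

D major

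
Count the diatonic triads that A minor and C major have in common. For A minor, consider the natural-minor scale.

Diatonic triads of A minor (natural minor): Am (i), Bdim (ii°), C (III), Dm (iv), Em (v), F (VI), G (VII).
Diatonic triads of C major: C (I), Dm (ii), Em (iii), F (IV), G (V), Am (vi), Bdim (vii°).
Matching root and quality in both lists: Am, Bdim, C, Dm, Em, F, G.
That gives 7 common triads.

7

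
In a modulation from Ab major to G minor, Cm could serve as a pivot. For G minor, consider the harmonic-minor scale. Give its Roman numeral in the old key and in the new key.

The scale of Ab major is Ab Bb C Db Eb F G; C is degree 3, and the triad built there (C-Eb-G) is minor, so it is iii.
The scale of G minor (harmonic minor) is G A Bb C D Eb F#; C is degree 4, and the triad built there (C-Eb-G) is minor, so it is iv.

iii in Ab major; iv in G minor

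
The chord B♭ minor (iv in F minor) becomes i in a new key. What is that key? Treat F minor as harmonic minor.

The numeral i denotes a minor triad on scale degree 1. With B♭ on degree 1, the tonic of the new key is B♭.
Degree 1 carries a minor triad in minor keys, so the destination is B♭ minor.
Check: the diatonic triads of B♭ minor (natural minor) are B♭m (i), Cdim (ii°), D♭ (III), E♭m (iv), Fm (v), G♭ (VI), A♭ (VII) — B♭ minor is indeed i.

B♭ minor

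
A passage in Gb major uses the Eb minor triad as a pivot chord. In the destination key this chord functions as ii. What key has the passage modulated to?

The numeral ii denotes a minor triad on scale degree 2. With Eb on degree 2, the tonic of the new key is Db.
Degree 2 carries a minor triad in major keys, so the destination is Db major.
Check: the diatonic triads of Db major are Db (I), Ebm (ii), Fm (iii), Gb (IV), Ab (V), Bbm (vi), Cdim (vii°) — Eb minor is indeed ii.

Db major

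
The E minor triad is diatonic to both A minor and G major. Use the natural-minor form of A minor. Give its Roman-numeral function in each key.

v in A minor; vi in G major

The scale of A minor (natural minor) is A B C D E F G; E is degree 5, and the triad built there (E-G-B) is minor, so it is v.
The scale of G major is G A B C D E F#; E is degree 6, and the triad built there (E-G-B) is minor, so it is vi.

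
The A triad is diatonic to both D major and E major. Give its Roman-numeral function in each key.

V in D major; IV in E major

The scale of D major is D E F# G A B C#; A is degree 5, and the triad built there (A-C#-E) is major, so it is V.
The scale of E major is E F# G# A B C# D#; A is degree 4, and the triad built there (A-C#-E) is major, so it is IV.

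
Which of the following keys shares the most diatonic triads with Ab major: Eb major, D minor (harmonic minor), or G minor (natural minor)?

Triads of Ab major: Ab (I), Bbm (ii), Cm (iii), Db (IV), Eb (V), Fm (vi), Gdim (vii°).
Eb major shares 4: Ab, Cm, Eb, Fm.
D minor (harmonic minor) shares 0: none.
G minor (natural minor) shares 2: Cm, Eb.
The most common triads (4) are shared with Eb major.

Eb major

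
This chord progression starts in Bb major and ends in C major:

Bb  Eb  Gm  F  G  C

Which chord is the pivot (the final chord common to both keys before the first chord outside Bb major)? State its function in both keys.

Chords diatonic to Bb major: Bb, Cm, Dm, Eb, F, Gm, Adim.
Reading the progression, the first chord not in that set is G, so the modulation leaves Bb major there.
The chord immediately before G is F, which is diatonic to both keys: V in Bb major and IV in C major.

F — V in Bb major, IV in C major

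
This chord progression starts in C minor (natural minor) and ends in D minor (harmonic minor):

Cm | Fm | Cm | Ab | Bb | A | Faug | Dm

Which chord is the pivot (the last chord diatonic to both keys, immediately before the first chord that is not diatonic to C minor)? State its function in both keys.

Bb — VII in C minor, VI in D minor

Chords diatonic to C minor: Cm, Ddim, Eb, Fm, Gm, Ab, Bb.
Reading the progression, the first chord not in that set is A, so the modulation leaves C minor there.
The chord immediately before A is Bb, which is diatonic to both keys: VII in C minor and VI in D minor.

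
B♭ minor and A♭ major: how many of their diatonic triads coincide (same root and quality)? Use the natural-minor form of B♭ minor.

Diatonic triads of B♭ minor (natural minor): B♭m (i), Cdim (ii°), D♭ (III), E♭m (iv), Fm (v), G♭ (VI), A♭ (VII).
Diatonic triads of A♭ major: A♭ (I), B♭m (ii), Cm (iii), D♭ (IV), E♭ (V), Fm (vi), Gdim (vii°).
Matching root and quality in both lists: B♭m, D♭, Fm, A♭.
That gives 4 common triads.

4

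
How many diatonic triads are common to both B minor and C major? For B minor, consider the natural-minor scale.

Diatonic triads of B minor (natural minor): Bm (i), C#dim (ii°), D (III), Em (iv), F#m (v), G (VI), A (VII).
Diatonic triads of C major: C (I), Dm (ii), Em (iii), F (IV), G (V), Am (vi), Bdim (vii°).
Matching root and quality in both lists: Em, G.
That gives 2 common triads.

2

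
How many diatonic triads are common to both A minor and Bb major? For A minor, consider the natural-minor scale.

Diatonic triads of A minor (natural minor): Am (i), Bdim (ii°), C (III), Dm (iv), Em (v), F (VI), G (VII).
Diatonic triads of Bb major: Bb (I), Cm (ii), Dm (iii), Eb (IV), F (V), Gm (vi), Adim (vii°).
Matching root and quality in both lists: Dm, F.
That gives 2 common triads.

2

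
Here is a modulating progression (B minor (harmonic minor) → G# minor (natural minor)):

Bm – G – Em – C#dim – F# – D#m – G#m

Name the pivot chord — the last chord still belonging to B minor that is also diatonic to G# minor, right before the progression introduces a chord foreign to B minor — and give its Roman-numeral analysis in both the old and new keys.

F# — V in B minor, VII in G# minor

Chords diatonic to B minor: Bm, C#dim, Daug, Em, F#, G, A#dim.
Reading the progression, the first chord not in that set is D#m, so the modulation leaves B minor there.
The chord immediately before D#m is F#, which is diatonic to both keys: V in B minor and VII in G# minor.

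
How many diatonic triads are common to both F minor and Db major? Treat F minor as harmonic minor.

Diatonic triads of F minor (harmonic minor): F minor (i), G diminished (ii°), Ab augmented (III+), Bb minor (iv), C major (V), Db major (VI), E diminished (vii°).
Diatonic triads of Db major: Db major (I), Eb minor (ii), F minor (iii), Gb major (IV), Ab major (V), Bb minor (vi), C diminished (vii°).
Matching root and quality in both lists: F minor, Bb minor, Db major.
That gives 3 common triads.

3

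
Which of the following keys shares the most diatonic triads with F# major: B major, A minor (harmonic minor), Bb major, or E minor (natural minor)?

B major

Triads of F# major: F# (I), G#m (ii), A#m (iii), B (IV), C# (V), D#m (vi), E#dim (vii°).
B major shares 4: F#, G#m, B, D#m.
A minor (harmonic minor) shares 0: none.
Bb major shares 0: none.
E minor (natural minor) shares 0: none.
The most common triads (4) are shared with B major.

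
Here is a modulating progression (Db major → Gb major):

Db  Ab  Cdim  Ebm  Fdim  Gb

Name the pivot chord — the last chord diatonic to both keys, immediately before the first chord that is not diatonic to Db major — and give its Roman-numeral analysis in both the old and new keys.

Chords diatonic to Db major: Db, Ebm, Fm, Gb, Ab, Bbm, Cdim.
Reading the progression, the first chord not in that set is Fdim, so the modulation leaves Db major there.
The chord immediately before Fdim is Ebm, which is diatonic to both keys: ii in Db major and vi in Gb major.

Ebm — ii in Db major, vi in Gb major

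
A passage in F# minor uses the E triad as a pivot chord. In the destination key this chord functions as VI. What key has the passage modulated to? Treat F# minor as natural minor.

The numeral VI denotes a major triad on scale degree 6. With E on degree 6, the tonic of the new key is G#.
Degree 6 carries a major triad in minor keys, so the destination is G# minor.
Check: the diatonic triads of G# minor (natural minor) are G#m (i), A#dim (ii°), B (III), C#m (iv), D#m (v), E (VI), F# (VII) — E is indeed VI.

G# minor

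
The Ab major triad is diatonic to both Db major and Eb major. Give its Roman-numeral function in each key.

V in Db major; IV in Eb major

The scale of Db major is Db Eb F Gb Ab Bb C; Ab is degree 5, and the triad built there (Ab-C-Eb) is major, so it is V.
The scale of Eb major is Eb F G Ab Bb C D; Ab is degree 4, and the triad built there (Ab-C-Eb) is major, so it is IV.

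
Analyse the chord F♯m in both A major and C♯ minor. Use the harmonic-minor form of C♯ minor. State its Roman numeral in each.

vi in A major; iv in C♯ minor

The scale of A major is A B C♯ D E F♯ G♯; F♯ is degree 6, and the triad built there (F♯-A-C♯) is minor, so it is vi.
The scale of C♯ minor (harmonic minor) is C♯ D♯ E F♯ G♯ A B♯; F♯ is degree 4, and the triad built there (F♯-A-C♯) is minor, so it is iv.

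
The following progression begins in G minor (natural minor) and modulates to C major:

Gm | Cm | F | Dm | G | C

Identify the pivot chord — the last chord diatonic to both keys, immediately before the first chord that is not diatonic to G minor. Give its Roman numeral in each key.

Chords diatonic to G minor: Gm, Adim, Bb, Cm, Dm, Eb, F.
Reading the progression, the first chord not in that set is G, so the modulation leaves G minor there.
The chord immediately before G is Dm, which is diatonic to both keys: v in G minor and ii in C major.

Dm — v in G minor, ii in C major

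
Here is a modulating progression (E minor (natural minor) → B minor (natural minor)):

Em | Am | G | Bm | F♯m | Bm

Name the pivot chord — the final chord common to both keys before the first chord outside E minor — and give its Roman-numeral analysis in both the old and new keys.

Chords diatonic to E minor: Em, F♯dim, G, Am, Bm, C, D.
Reading the progression, the first chord not in that set is F♯m, so the modulation leaves E minor there.
The chord immediately before F♯m is Bm, which is diatonic to both keys: v in E minor and i in B minor.

Bm — v in E minor, i in B minor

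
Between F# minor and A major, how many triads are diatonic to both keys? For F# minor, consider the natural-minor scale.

Diatonic triads of F# minor (natural minor): F# minor (i), G# diminished (ii°), A major (III), B minor (iv), C# minor (v), D major (VI), E major (VII).
Diatonic triads of A major: A major (I), B minor (ii), C# minor (iii), D major (IV), E major (V), F# minor (vi), G# diminished (vii°).
Matching root and quality in both lists: F# minor, G# diminished, A major, B minor, C# minor, D major, E major.
That gives 7 common triads.

7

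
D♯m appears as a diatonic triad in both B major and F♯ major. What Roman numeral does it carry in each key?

iii in B major; vi in F♯ major

The scale of B major is B C♯ D♯ E F♯ G♯ A♯; D♯ is degree 3, and the triad built there (D♯-F♯-A♯) is minor, so it is iii.
The scale of F♯ major is F♯ G♯ A♯ B C♯ D♯ E♯; D♯ is degree 6, and the triad built there (D♯-F♯-A♯) is minor, so it is vi.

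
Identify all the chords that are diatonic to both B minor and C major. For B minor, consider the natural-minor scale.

Triads in B minor (natural minor): Bm (i), C♯dim (ii°), D (III), Em (iv), F♯m (v), G (VI), A (VII).
Triads in C major: C (I), Dm (ii), Em (iii), F (IV), G (V), Am (vi), Bdim (vii°).
Shared triads with their functions: Em (iv in B minor, iii in C major); G (VI in B minor, V in C major).

Em, G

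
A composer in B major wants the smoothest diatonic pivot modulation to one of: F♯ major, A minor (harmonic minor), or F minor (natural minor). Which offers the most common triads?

Triads of B major: B (I), C♯m (ii), D♯m (iii), E (IV), F♯ (V), G♯m (vi), A♯dim (vii°).
F♯ major shares 4: B, D♯m, F♯, G♯m.
A minor (harmonic minor) shares 1: E.
F minor (natural minor) shares 0: none.
The most common triads (4) are shared with F♯ major.

F♯ major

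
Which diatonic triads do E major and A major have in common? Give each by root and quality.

Triads in E major: E (I), F♯m (ii), G♯m (iii), A (IV), B (V), C♯m (vi), D♯dim (vii°).
Triads in A major: A (I), Bm (ii), C♯m (iii), D (IV), E (V), F♯m (vi), G♯dim (vii°).
Shared triads with their functions: E (I in E major, V in A major); F♯m (ii in E major, vi in A major); A (IV in E major, I in A major); C♯m (vi in E major, iii in A major).

E, F♯m, A, C♯m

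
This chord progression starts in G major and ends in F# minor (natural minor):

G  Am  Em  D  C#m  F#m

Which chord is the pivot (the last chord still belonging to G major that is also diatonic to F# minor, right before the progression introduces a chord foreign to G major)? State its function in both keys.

D — V in G major, VI in F# minor

Chords diatonic to G major: G, Am, Bm, C, D, Em, F#dim.
Reading the progression, the first chord not in that set is C#m, so the modulation leaves G major there.
The chord immediately before C#m is D, which is diatonic to both keys: V in G major and VI in F# minor.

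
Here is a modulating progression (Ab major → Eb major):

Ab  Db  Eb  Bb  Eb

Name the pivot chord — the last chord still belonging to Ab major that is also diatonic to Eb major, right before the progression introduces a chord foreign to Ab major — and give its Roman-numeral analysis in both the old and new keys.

Eb — V in Ab major, I in Eb major

Chords diatonic to Ab major: Ab, Bbm, Cm, Db, Eb, Fm, Gdim.
Reading the progression, the first chord not in that set is Bb, so the modulation leaves Ab major there.
The chord immediately before Bb is Eb, which is diatonic to both keys: V in Ab major and I in Eb major.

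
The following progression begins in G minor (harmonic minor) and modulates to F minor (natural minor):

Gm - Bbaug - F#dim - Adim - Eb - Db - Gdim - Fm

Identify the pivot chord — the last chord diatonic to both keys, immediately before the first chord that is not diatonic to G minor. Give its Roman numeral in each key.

Eb — VI in G minor, VII in F minor

Chords diatonic to G minor: Gm, Adim, Bbaug, Cm, D, Eb, F#dim.
Reading the progression, the first chord not in that set is Db, so the modulation leaves G minor there.
The chord immediately before Db is Eb, which is diatonic to both keys: VI in G minor and VII in F minor.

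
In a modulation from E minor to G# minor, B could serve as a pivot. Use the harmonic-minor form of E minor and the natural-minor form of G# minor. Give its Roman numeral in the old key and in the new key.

V in E minor; III in G# minor

The scale of E minor (harmonic minor) is E F# G A B C D#; B is degree 5, and the triad built there (B-D#-F#) is major, so it is V.
The scale of G# minor (natural minor) is G# A# B C# D# E F#; B is degree 3, and the triad built there (B-D#-F#) is major, so it is III.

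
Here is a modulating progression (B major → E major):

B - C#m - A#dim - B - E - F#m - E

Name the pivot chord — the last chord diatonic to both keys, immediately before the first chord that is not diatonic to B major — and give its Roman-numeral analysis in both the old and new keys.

E — IV in B major, I in E major

Chords diatonic to B major: B, C#m, D#m, E, F#, G#m, A#dim.
Reading the progression, the first chord not in that set is F#m, so the modulation leaves B major there.
The chord immediately before F#m is E, which is diatonic to both keys: IV in B major and I in E major.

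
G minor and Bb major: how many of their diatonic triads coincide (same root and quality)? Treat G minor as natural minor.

7

Diatonic triads of G minor (natural minor): Gm (i), Adim (ii°), Bb (III), Cm (iv), Dm (v), Eb (VI), F (VII).
Diatonic triads of Bb major: Bb (I), Cm (ii), Dm (iii), Eb (IV), F (V), Gm (vi), Adim (vii°).
Matching root and quality in both lists: Gm, Adim, Bb, Cm, Dm, Eb, F.
That gives 7 common triads.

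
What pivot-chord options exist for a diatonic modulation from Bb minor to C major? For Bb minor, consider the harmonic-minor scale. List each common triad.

F

Triads in Bb minor (harmonic minor): Bbm (i), Cdim (ii°), Dbaug (III+), Ebm (iv), F (V), Gb (VI), Adim (vii°).
Triads in C major: C (I), Dm (ii), Em (iii), F (IV), G (V), Am (vi), Bdim (vii°).
Shared triads with their functions: F (V in Bb minor, IV in C major).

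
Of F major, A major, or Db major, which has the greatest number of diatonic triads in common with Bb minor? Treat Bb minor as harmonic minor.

Db major

Triads of Bb minor (harmonic minor): Bbm (i), Cdim (ii°), Dbaug (III+), Ebm (iv), F (V), Gb (VI), Adim (vii°).
F major shares 1: F.
A major shares 0: none.
Db major shares 4: Bbm, Cdim, Ebm, Gb.
The most common triads (4) are shared with Db major.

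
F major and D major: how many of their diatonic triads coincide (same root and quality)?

0

Diatonic triads of F major: F major (I), G minor (ii), A minor (iii), Bb major (IV), C major (V), D minor (vi), E diminished (vii°).
Diatonic triads of D major: D major (I), E minor (ii), F# minor (iii), G major (IV), A major (V), B minor (vi), C# diminished (vii°).
No triad has the same root and quality in both keys.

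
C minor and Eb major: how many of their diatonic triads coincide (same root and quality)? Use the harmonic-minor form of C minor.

Diatonic triads of C minor (harmonic minor): Cm (i), Ddim (ii°), Ebaug (III+), Fm (iv), G (V), Ab (VI), Bdim (vii°).
Diatonic triads of Eb major: Eb (I), Fm (ii), Gm (iii), Ab (IV), Bb (V), Cm (vi), Ddim (vii°).
Matching root and quality in both lists: Cm, Ddim, Fm, Ab.
That gives 4 common triads.

4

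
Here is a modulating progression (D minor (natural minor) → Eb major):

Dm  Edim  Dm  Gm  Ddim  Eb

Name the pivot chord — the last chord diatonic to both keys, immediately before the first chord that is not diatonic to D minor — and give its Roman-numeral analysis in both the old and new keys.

Gm — iv in D minor, iii in Eb major

Chords diatonic to D minor: Dm, Edim, F, Gm, Am, Bb, C.
Reading the progression, the first chord not in that set is Ddim, so the modulation leaves D minor there.
The chord immediately before Ddim is Gm, which is diatonic to both keys: iv in D minor and iii in Eb major.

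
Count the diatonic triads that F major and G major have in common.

2

Diatonic triads of F major: F (I), Gm (ii), Am (iii), B♭ (IV), C (V), Dm (vi), Edim (vii°).
Diatonic triads of G major: G (I), Am (ii), Bm (iii), C (IV), D (V), Em (vi), F♯dim (vii°).
Matching root and quality in both lists: Am, C.
That gives 2 common triads.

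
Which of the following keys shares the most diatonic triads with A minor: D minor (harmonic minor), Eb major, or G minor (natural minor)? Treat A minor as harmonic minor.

Triads of A minor (harmonic minor): A minor (i), B diminished (ii°), C augmented (III+), D minor (iv), E major (V), F major (VI), G# diminished (vii°).
D minor (harmonic minor) shares 1: Dm.
Eb major shares 0: none.
G minor (natural minor) shares 2: Dm, F.
The most common triads (2) are shared with G minor.

G minor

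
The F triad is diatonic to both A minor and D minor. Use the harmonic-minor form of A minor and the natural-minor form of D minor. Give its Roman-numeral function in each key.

The scale of A minor (harmonic minor) is A B C D E F G#; F is degree 6, and the triad built there (F-A-C) is major, so it is VI.
The scale of D minor (natural minor) is D E F G A Bb C; F is degree 3, and the triad built there (F-A-C) is major, so it is III.

VI in A minor; III in D minor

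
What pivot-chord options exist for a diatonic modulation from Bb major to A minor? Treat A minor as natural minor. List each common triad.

Dm, F

Triads in Bb major: Bb (I), Cm (ii), Dm (iii), Eb (IV), F (V), Gm (vi), Adim (vii°).
Triads in A minor (natural minor): Am (i), Bdim (ii°), C (III), Dm (iv), Em (v), F (VI), G (VII).
Shared triads with their functions: Dm (iii in Bb major, iv in A minor); F (V in Bb major, VI in A minor).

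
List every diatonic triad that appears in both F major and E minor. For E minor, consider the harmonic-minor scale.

Am, C

Triads in F major: F major (I), G minor (ii), A minor (iii), Bb major (IV), C major (V), D minor (vi), E diminished (vii°).
Triads in E minor (harmonic minor): E minor (i), F# diminished (ii°), G augmented (III+), A minor (iv), B major (V), C major (VI), D# diminished (vii°).
Shared triads with their functions: A minor (iii in F major, iv in E minor); C major (V in F major, VI in E minor).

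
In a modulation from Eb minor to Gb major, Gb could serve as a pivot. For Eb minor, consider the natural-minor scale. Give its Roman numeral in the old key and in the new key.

III in Eb minor; I in Gb major

The scale of Eb minor (natural minor) is Eb F Gb Ab Bb Cb Db; Gb is degree 3, and the triad built there (Gb-Bb-Db) is major, so it is III.
The scale of Gb major is Gb Ab Bb Cb Db Eb F; Gb is degree 1, and the triad built there (Gb-Bb-Db) is major, so it is I.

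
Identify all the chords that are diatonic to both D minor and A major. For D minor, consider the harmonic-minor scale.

A

Triads in D minor (harmonic minor): D minor (i), E diminished (ii°), F augmented (III+), G minor (iv), A major (V), Bb major (VI), C# diminished (vii°).
Triads in A major: A major (I), B minor (ii), C# minor (iii), D major (IV), E major (V), F# minor (vi), G# diminished (vii°).
Shared triads with their functions: A major (V in D minor, I in A major).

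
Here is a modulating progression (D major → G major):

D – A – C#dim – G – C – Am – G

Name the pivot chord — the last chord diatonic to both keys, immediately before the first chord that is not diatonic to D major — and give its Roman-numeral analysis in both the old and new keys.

G — IV in D major, I in G major

Chords diatonic to D major: D, Em, F#m, G, A, Bm, C#dim.
Reading the progression, the first chord not in that set is C, so the modulation leaves D major there.
The chord immediately before C is G, which is diatonic to both keys: IV in D major and I in G major.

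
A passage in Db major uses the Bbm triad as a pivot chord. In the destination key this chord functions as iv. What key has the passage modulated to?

The numeral iv denotes a minor triad on scale degree 4. With Bb on degree 4, the tonic of the new key is F.
Degree 4 carries a minor triad in minor keys, so the destination is F minor.
Check: the diatonic triads of F minor (natural minor) are Fm (i), Gdim (ii°), Ab (III), Bbm (iv), Cm (v), Db (VI), Eb (VII) — Bbm is indeed iv.

F minor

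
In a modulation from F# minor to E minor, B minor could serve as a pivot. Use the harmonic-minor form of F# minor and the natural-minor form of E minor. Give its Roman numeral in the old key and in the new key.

The scale of F# minor (harmonic minor) is F# G# A B C# D E#; B is degree 4, and the triad built there (B-D-F#) is minor, so it is iv.
The scale of E minor (natural minor) is E F# G A B C D; B is degree 5, and the triad built there (B-D-F#) is minor, so it is v.

iv in F# minor; v in E minor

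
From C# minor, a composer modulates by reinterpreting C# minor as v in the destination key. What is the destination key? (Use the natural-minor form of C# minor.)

The numeral v denotes a minor triad on scale degree 5. With C# on degree 5, the tonic of the new key is F#.
Degree 5 carries a minor triad in natural-minor keys, so the destination is F# minor.
Check: the diatonic triads of F# minor (natural minor) are F#m (i), G#dim (ii°), A (III), Bm (iv), C#m (v), D (VI), E (VII) — C# minor is indeed v.

F# minor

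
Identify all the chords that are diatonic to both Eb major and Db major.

Fm, Ab

Triads in Eb major: Eb (I), Fm (ii), Gm (iii), Ab (IV), Bb (V), Cm (vi), Ddim (vii°).
Triads in Db major: Db (I), Ebm (ii), Fm (iii), Gb (IV), Ab (V), Bbm (vi), Cdim (vii°).
Shared triads with their functions: Fm (ii in Eb major, iii in Db major); Ab (IV in Eb major, V in Db major).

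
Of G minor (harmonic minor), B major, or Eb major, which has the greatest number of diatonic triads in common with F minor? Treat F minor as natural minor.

Triads of F minor (natural minor): F minor (i), G diminished (ii°), Ab major (III), Bb minor (iv), C minor (v), Db major (VI), Eb major (VII).
G minor (harmonic minor) shares 2: Cm, Eb.
B major shares 0: none.
Eb major shares 4: Fm, Ab, Cm, Eb.
The most common triads (4) are shared with Eb major.

Eb major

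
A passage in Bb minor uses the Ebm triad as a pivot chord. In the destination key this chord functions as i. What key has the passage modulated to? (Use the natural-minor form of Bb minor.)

The numeral i denotes a minor triad on scale degree 1. With Eb on degree 1, the tonic of the new key is Eb.
Degree 1 carries a minor triad in minor keys, so the destination is Eb minor.
Check: the diatonic triads of Eb minor (natural minor) are Ebm (i), Fdim (ii°), Gb (III), Abm (iv), Bbm (v), Cb (VI), Db (VII) — Ebm is indeed i.

Eb minor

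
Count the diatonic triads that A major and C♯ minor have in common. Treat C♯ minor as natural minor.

4

Diatonic triads of A major: A major (I), B minor (ii), C♯ minor (iii), D major (IV), E major (V), F♯ minor (vi), G♯ diminished (vii°).
Diatonic triads of C♯ minor (natural minor): C♯ minor (i), D♯ diminished (ii°), E major (III), F♯ minor (iv), G♯ minor (v), A major (VI), B major (VII).
Matching root and quality in both lists: A major, C♯ minor, E major, F♯ minor.
That gives 4 common triads.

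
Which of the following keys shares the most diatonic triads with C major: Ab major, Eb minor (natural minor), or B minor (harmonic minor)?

Triads of C major: C major (I), D minor (ii), E minor (iii), F major (IV), G major (V), A minor (vi), B diminished (vii°).
Ab major shares 0: none.
Eb minor (natural minor) shares 0: none.
B minor (harmonic minor) shares 2: Em, G.
The most common triads (2) are shared with B minor.

B minor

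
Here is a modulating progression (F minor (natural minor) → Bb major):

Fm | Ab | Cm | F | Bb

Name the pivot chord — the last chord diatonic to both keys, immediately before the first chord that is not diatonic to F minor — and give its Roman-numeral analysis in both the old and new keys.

Chords diatonic to F minor: Fm, Gdim, Ab, Bbm, Cm, Db, Eb.
Reading the progression, the first chord not in that set is F, so the modulation leaves F minor there.
The chord immediately before F is Cm, which is diatonic to both keys: v in F minor and ii in Bb major.

Cm — v in F minor, ii in Bb major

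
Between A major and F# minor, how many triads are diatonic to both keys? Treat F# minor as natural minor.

Diatonic triads of A major: A major (I), B minor (ii), C# minor (iii), D major (IV), E major (V), F# minor (vi), G# diminished (vii°).
Diatonic triads of F# minor (natural minor): F# minor (i), G# diminished (ii°), A major (III), B minor (iv), C# minor (v), D major (VI), E major (VII).
Matching root and quality in both lists: A major, B minor, C# minor, D major, E major, F# minor, G# diminished.
That gives 7 common triads.

7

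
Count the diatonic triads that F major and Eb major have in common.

Diatonic triads of F major: F major (I), G minor (ii), A minor (iii), Bb major (IV), C major (V), D minor (vi), E diminished (vii°).
Diatonic triads of Eb major: Eb major (I), F minor (ii), G minor (iii), Ab major (IV), Bb major (V), C minor (vi), D diminished (vii°).
Matching root and quality in both lists: G minor, Bb major.
That gives 2 common triads.

2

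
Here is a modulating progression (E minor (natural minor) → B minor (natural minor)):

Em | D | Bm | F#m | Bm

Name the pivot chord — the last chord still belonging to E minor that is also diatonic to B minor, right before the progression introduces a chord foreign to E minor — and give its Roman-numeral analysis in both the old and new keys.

Bm — v in E minor, i in B minor

Chords diatonic to E minor: Em, F#dim, G, Am, Bm, C, D.
Reading the progression, the first chord not in that set is F#m, so the modulation leaves E minor there.
The chord immediately before F#m is Bm, which is diatonic to both keys: v in E minor and i in B minor.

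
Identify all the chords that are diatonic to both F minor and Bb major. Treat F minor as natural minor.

Cm, Eb

Triads in F minor (natural minor): Fm (i), Gdim (ii°), Ab (III), Bbm (iv), Cm (v), Db (VI), Eb (VII).
Triads in Bb major: Bb (I), Cm (ii), Dm (iii), Eb (IV), F (V), Gm (vi), Adim (vii°).
Shared triads with their functions: Cm (v in F minor, ii in Bb major); Eb (VII in F minor, IV in Bb major).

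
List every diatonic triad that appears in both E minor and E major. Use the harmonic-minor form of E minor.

B, D♯dim

Triads in E minor (harmonic minor): Em (i), F♯dim (ii°), Gaug (III+), Am (iv), B (V), C (VI), D♯dim (vii°).
Triads in E major: E (I), F♯m (ii), G♯m (iii), A (IV), B (V), C♯m (vi), D♯dim (vii°).
Shared triads with their functions: B (V in E minor, V in E major); D♯dim (vii° in E minor, vii° in E major).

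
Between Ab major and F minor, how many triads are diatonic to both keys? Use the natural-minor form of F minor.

Diatonic triads of Ab major: Ab (I), Bbm (ii), Cm (iii), Db (IV), Eb (V), Fm (vi), Gdim (vii°).
Diatonic triads of F minor (natural minor): Fm (i), Gdim (ii°), Ab (III), Bbm (iv), Cm (v), Db (VI), Eb (VII).
Matching root and quality in both lists: Ab, Bbm, Cm, Db, Eb, Fm, Gdim.
That gives 7 common triads.

7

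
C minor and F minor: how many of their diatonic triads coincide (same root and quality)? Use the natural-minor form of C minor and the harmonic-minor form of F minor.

1

Diatonic triads of C minor (natural minor): Cm (i), Ddim (ii°), Eb (III), Fm (iv), Gm (v), Ab (VI), Bb (VII).
Diatonic triads of F minor (harmonic minor): Fm (i), Gdim (ii°), Abaug (III+), Bbm (iv), C (V), Db (VI), Edim (vii°).
Matching root and quality in both lists: Fm.
That gives 1 common triad.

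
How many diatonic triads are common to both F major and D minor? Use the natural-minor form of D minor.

Diatonic triads of F major: F (I), Gm (ii), Am (iii), Bb (IV), C (V), Dm (vi), Edim (vii°).
Diatonic triads of D minor (natural minor): Dm (i), Edim (ii°), F (III), Gm (iv), Am (v), Bb (VI), C (VII).
Matching root and quality in both lists: F, Gm, Am, Bb, C, Dm, Edim.
That gives 7 common triads.

7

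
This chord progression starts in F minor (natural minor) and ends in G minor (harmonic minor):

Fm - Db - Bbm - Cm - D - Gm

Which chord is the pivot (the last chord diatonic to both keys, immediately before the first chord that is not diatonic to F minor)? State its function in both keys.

Chords diatonic to F minor: Fm, Gdim, Ab, Bbm, Cm, Db, Eb.
Reading the progression, the first chord not in that set is D, so the modulation leaves F minor there.
The chord immediately before D is Cm, which is diatonic to both keys: v in F minor and iv in G minor.

Cm — v in F minor, iv in G minor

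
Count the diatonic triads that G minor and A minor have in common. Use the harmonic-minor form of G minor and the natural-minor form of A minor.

0

Diatonic triads of G minor (harmonic minor): G minor (i), A diminished (ii°), Bb augmented (III+), C minor (iv), D major (V), Eb major (VI), F# diminished (vii°).
Diatonic triads of A minor (natural minor): A minor (i), B diminished (ii°), C major (III), D minor (iv), E minor (v), F major (VI), G major (VII).
No triad has the same root and quality in both keys.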